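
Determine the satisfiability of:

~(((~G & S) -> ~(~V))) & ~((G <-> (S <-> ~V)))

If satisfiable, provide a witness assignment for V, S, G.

V = False; S = True; G = False

  ~(((~G & S) -> ~(~V))) = True
    (~G & S) -> ~(~V) = False
      ~G & S = True
        ~G = True
      ~(~V) = False
        ~V = True
  ~((G <-> (S <-> ~V))) = True
    G <-> (S <-> ~V) = False
      S <-> ~V = True
        ~V = True
Both conjuncts True, so the formula holds.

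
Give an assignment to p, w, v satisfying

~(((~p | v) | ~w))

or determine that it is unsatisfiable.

p: True; w: True; v: False

  ~(((~p | v) | ~w)) = True
    (~p | v) | ~w = False
      ~p | v = False
        ~p = False
      ~w = False
The formula evaluates to True.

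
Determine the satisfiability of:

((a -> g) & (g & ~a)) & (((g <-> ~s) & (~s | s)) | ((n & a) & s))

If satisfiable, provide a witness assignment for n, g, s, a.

n = False, g = True, s = False, a = False

  (a -> g) & (g & ~a) = True
    a -> g = True
    g & ~a = True
      ~a = True
  ((g <-> ~s) & (~s | s)) | ((n & a) & s) = True
    (g <-> ~s) & (~s | s) = True
      g <-> ~s = True
        ~s = True
      ~s | s = True
        ~s = True
    (n & a) & s = False
      n & a = False
Both conjuncts True, so the formula holds.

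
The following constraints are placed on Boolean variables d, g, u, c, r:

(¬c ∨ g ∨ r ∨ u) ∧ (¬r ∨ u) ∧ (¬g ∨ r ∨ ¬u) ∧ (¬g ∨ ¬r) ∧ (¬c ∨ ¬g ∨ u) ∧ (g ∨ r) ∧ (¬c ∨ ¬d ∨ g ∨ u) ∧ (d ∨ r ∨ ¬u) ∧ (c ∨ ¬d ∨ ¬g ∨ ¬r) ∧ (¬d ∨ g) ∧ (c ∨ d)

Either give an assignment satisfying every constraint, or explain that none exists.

d = True, g = True, u = False, c = False, r = False

Set d = True.
  then (¬d ∨ g) forces g = True.
  then (¬g ∨ ¬r) forces r = False.
  then (¬g ∨ r ∨ ¬u) forces u = False.
  then (¬c ∨ ¬g ∨ u) forces c = False.
All clauses satisfied.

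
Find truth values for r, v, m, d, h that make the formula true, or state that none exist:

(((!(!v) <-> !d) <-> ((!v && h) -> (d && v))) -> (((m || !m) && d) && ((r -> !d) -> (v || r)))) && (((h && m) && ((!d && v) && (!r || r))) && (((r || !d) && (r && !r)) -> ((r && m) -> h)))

The formula is unsatisfiable.

Case d = True: the conjunct !d is False.
Case d = False: the formula simplifies to !((!(!v) <-> !((!v && h)))) && (((h && m) && (v && (!r || r))) && ((r && !r) -> ((r && m) -> h))).
  v = True: the conjunct !((!(!v) <-> !((!v && h)))) becomes !((True <-> True)) = False.
  v = False: the conjunct v is False.
Both cases fail — unsatisfiable.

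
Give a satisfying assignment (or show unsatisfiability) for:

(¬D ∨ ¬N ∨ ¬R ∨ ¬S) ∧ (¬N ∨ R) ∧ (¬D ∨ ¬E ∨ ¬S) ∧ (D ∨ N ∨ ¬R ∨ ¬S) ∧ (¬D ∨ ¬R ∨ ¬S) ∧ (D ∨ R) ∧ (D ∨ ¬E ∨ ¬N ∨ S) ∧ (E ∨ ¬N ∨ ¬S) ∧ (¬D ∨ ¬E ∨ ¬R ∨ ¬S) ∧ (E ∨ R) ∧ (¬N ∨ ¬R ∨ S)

Set E = False.
  then (E ∨ R) forces R = True.
Try N = True:
  (E ∨ ¬N ∨ ¬S) forces S = False.
  clause (¬N ∨ ¬R ∨ S) is falsified — backtrack.
So N = False.
Set S = False.
Set D = False.
All clauses satisfied.

E=F; R=T; N=F; S=F; D=F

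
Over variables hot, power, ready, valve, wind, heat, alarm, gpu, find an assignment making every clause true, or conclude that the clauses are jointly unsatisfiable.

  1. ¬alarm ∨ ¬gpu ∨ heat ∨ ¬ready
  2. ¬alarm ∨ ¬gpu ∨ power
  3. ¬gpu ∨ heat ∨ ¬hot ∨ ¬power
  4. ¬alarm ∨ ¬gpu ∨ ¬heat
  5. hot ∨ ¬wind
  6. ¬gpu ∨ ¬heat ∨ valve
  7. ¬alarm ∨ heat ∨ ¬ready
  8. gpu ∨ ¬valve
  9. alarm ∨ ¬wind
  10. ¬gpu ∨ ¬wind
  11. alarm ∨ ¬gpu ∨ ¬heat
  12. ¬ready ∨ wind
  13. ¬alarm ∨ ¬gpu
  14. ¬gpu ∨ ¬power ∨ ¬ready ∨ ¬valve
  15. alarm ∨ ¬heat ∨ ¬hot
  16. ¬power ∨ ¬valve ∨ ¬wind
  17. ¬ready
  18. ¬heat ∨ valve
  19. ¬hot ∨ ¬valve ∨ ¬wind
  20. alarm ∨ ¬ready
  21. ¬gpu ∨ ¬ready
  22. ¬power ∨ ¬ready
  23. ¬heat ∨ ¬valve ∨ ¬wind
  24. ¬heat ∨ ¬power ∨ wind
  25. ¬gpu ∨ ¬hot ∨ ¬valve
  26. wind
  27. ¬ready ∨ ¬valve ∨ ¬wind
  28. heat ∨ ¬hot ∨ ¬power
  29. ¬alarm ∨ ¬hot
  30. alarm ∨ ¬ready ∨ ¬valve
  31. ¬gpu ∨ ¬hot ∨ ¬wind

Case wind = True:
  (hot ∨ ¬wind) forces hot = True.
  (alarm ∨ ¬wind) forces alarm = True.
  Clause (¬alarm ∨ ¬hot) is falsified — contradiction.
Case wind = False:
  Clause (wind) is falsified — contradiction.
Both cases fail, so the formula is unsatisfiable.

The formula is unsatisfiable.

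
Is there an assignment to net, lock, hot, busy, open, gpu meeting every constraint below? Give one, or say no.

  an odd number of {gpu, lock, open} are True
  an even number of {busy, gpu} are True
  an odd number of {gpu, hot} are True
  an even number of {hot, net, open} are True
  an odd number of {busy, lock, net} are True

net = True; lock = True; hot = False; busy = True; open = True; gpu = True

{gpu, lock, open}: 3 true → odd ✓
{busy, gpu}: 2 true → even ✓
{gpu, hot}: 1 true → odd ✓
{hot, net, open}: 2 true → even ✓
{busy, lock, net}: 3 true → odd ✓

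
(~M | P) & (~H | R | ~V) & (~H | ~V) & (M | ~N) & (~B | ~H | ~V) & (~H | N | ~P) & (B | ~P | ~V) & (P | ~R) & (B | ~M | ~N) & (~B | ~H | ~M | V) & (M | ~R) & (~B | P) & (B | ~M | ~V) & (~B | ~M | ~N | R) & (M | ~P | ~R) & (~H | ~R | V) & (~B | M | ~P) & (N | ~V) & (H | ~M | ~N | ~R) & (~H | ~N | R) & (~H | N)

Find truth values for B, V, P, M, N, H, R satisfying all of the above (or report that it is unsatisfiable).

B: True; V: False; P: True; M: True; N: False; H: False; R: False

Set B = True.
  then (~B | P) forces P = True.
  then (~B | M | ~P) forces M = True.
Try V = True:
  (~H | ~V) forces H = False.
  (N | ~V) forces N = True.
  (~B | ~M | ~N | R) forces R = True.
  clause (H | ~M | ~N | ~R) is falsified — backtrack.
So V = False.
  then (~B | ~H | ~M | V) forces H = False.
Set N = False.
Set R = False.
All clauses satisfied.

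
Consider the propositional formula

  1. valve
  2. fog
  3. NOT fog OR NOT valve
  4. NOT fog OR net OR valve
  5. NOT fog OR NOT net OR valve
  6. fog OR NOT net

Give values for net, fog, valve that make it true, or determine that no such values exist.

Case fog = True:
  (valve) forces valve = True.
  Clause (NOT fog OR NOT valve) is falsified — contradiction.
Case fog = False:
  Clause (fog) is falsified — contradiction.
Both cases fail, so the formula is unsatisfiable.

No satisfying assignment exists.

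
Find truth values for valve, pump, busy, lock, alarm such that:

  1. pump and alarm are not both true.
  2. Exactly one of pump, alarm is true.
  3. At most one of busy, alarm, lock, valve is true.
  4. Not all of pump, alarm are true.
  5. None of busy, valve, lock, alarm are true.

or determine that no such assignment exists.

valve=F, pump=T, busy=F, lock=F, alarm=F

  (1) pump=T, alarm=F — not both ✓
  (2) {pump, alarm}: 1 true — exactly one ✓
  (3) {busy, alarm, lock, valve}: 0 true — at most one ✓
  (4) {pump, alarm}: 1/2 true — not all ✓
  (5) {busy, valve, lock, alarm}: 0 true — none ✓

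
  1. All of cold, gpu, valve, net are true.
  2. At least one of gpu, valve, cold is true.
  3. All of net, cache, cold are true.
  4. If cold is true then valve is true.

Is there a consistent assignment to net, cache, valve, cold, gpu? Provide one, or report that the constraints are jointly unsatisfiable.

net = True, cache = True, valve = True, cold = True, gpu = True

  (1) {cold, gpu, valve, net}: all 4 true ✓
  (2) {gpu, valve, cold}: 3 true — at least one ✓
  (3) {net, cache, cold}: all 3 true ✓
  (4) cold=T ⇒ valve: T ✓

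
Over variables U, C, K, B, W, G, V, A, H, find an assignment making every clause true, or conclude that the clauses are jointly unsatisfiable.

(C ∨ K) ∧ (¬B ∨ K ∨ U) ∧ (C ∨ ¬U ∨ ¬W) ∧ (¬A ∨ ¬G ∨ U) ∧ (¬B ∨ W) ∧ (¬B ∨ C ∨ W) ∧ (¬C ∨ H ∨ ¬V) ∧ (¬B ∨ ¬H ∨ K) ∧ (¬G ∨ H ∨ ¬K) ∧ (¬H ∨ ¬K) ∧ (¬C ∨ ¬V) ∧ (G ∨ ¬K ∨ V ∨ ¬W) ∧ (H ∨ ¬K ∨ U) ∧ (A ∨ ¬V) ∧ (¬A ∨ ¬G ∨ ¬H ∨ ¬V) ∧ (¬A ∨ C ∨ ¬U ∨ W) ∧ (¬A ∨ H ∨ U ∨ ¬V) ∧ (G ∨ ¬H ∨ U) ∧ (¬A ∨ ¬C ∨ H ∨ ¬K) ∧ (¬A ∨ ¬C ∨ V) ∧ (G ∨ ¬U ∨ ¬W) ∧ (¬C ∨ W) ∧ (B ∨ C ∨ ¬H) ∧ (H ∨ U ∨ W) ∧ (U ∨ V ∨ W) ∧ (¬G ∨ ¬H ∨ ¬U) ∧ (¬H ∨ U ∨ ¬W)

U = True, C = True, K = False, B = True, W = True, G = True, V = False, A = False, H = False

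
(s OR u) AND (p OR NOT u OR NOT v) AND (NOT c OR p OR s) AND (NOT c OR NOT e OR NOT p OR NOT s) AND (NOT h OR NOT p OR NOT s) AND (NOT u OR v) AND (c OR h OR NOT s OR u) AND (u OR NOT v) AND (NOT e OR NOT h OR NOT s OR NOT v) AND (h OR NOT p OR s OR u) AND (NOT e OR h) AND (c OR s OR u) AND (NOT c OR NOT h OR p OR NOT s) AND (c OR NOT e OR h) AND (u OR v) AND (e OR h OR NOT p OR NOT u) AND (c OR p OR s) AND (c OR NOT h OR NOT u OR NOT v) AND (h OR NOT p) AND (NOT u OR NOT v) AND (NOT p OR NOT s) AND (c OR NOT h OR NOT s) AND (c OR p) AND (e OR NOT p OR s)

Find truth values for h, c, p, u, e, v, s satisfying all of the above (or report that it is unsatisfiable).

Case v = True:
  (u OR NOT v) forces u = True.
  Clause (NOT u OR NOT v) is falsified — contradiction.
Case v = False:
  (NOT u OR v) forces u = False.
  Clause (u OR v) is falsified — contradiction.
Both cases fail, so the formula is unsatisfiable.

No satisfying assignment exists.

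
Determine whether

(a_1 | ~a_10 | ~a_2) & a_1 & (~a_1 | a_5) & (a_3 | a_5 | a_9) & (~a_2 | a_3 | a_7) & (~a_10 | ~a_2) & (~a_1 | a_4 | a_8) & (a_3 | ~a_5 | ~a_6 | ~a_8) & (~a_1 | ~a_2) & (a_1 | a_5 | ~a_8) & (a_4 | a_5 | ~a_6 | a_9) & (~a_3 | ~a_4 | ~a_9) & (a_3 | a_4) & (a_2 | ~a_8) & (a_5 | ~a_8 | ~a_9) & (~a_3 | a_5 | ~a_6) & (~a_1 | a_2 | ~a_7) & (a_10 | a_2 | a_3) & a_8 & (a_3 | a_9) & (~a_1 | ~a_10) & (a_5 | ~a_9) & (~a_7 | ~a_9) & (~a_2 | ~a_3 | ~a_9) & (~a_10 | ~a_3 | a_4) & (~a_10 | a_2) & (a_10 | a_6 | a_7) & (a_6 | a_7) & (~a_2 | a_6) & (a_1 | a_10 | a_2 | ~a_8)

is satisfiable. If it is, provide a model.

Unsatisfiable

Case a_1 = True:
  (~a_1 | a_5) forces a_5 = True.
  (~a_1 | ~a_2) forces a_2 = False.
  (a_2 | ~a_8) forces a_8 = False.
  Clause (a_8) is falsified — contradiction.
Case a_1 = False:
  Clause (a_1) is falsified — contradiction.
Both cases fail, so the formula is unsatisfiable.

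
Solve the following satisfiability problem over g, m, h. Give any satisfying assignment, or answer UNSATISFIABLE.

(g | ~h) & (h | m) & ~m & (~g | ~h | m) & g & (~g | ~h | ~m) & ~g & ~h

Case g = True:
  Clause (~g) is falsified — contradiction.
Case g = False:
  Clause (g) is falsified — contradiction.
Both cases fail, so the formula is unsatisfiable.

No satisfying assignment exists.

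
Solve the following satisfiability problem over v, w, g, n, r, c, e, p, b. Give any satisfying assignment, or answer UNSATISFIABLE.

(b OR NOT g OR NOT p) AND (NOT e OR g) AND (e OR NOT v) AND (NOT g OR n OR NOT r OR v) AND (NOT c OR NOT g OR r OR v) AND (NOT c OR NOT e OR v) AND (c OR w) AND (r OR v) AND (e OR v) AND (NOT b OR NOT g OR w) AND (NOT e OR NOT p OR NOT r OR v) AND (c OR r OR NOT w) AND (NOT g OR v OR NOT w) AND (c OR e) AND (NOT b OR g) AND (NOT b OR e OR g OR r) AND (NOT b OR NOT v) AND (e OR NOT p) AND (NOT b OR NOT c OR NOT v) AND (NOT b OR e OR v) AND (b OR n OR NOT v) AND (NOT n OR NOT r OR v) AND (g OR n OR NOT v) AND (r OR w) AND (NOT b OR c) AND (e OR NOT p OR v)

v = True, w = True, g = True, n = True, r = True, c = False, e = True, p = False, b = False

Try v = False:
  (r OR v) forces r = True.
  (e OR v) forces e = True.
  (NOT e OR g) forces g = True.
  (NOT g OR n OR NOT r OR v) forces n = True.
  clause (NOT n OR NOT r OR v) is falsified — backtrack.
So v = True.
  then (e OR NOT v) forces e = True.
  then (NOT b OR NOT v) forces b = False.
  then (b OR n OR NOT v) forces n = True.
  then (NOT e OR g) forces g = True.
  then (b OR NOT g OR NOT p) forces p = False.
Set w = True.
Set r = True.
Set c = False.
All clauses satisfied.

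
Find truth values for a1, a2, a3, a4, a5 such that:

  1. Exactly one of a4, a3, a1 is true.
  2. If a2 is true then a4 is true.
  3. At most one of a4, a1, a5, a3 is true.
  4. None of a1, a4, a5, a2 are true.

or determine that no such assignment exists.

a1: False; a2: False; a3: True; a4: False; a5: False

  (1) {a4, a3, a1}: 1 true — exactly one ✓
  (2) a2=F ⇒ a4: vacuous ✓
  (3) {a4, a1, a5, a3}: 1 true — at most one ✓
  (4) {a1, a4, a5, a2}: 0 true — none ✓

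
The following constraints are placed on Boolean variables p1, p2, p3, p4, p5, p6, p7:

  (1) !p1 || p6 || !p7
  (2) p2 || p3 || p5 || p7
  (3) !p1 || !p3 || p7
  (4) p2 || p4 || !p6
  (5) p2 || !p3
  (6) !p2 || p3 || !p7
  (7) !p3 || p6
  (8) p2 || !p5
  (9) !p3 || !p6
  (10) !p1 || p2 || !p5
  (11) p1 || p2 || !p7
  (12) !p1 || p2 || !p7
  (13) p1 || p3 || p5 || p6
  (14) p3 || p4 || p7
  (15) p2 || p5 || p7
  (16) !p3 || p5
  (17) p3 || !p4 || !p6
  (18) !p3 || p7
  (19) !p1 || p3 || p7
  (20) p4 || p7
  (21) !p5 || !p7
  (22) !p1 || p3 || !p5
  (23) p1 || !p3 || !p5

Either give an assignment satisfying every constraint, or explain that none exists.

p1=F, p2=T, p3=F, p4=T, p5=T, p6=F, p7=F

Set p1 = False.
Try p2 = False:
  (p2 || !p3) forces p3 = False.
  (p2 || !p5) forces p5 = False.
  (p2 || p3 || p5 || p7) forces p7 = True.
  clause (p1 || p2 || !p7) is falsified — backtrack.
So p2 = True.
Set p3 = False.
  then (!p2 || p3 || !p7) forces p7 = False.
  then (p3 || p4 || p7) forces p4 = True.
  then (p3 || !p4 || !p6) forces p6 = False.
  then (p1 || p3 || p5 || p6) forces p5 = True.
All clauses satisfied.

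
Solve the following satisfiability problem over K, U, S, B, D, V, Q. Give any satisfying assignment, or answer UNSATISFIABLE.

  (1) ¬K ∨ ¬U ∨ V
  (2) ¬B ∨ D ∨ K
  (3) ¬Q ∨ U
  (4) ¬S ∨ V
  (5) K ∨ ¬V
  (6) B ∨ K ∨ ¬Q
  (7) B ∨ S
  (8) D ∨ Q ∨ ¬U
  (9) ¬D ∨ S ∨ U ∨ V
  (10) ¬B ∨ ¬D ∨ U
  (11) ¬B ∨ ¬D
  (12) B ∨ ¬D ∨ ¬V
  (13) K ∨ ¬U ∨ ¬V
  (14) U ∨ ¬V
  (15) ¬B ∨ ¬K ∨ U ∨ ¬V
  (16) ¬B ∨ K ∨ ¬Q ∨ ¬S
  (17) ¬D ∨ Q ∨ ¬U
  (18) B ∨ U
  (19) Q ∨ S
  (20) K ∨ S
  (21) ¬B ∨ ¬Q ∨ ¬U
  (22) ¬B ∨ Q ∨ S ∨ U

K=T; U=T; S=T; B=F; D=F; V=T; Q=T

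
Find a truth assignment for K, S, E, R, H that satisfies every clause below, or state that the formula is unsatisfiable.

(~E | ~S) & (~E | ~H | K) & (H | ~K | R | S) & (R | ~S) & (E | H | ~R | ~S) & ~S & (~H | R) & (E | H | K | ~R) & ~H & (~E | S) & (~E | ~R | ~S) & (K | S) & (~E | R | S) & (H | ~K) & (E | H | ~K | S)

Case K = True:
  (~S) forces S = False.
  (~H) forces H = False.
  Clause (H | ~K) is falsified — contradiction.
Case K = False:
  (~S) forces S = False.
  Clause (K | S) is falsified — contradiction.
Both cases fail, so the formula is unsatisfiable.

Unsatisfiable — no assignment works.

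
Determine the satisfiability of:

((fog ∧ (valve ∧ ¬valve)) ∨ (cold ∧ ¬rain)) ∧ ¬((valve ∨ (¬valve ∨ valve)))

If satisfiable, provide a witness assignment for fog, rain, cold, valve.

The conjunct ¬((valve ∨ (¬valve ∨ valve))) is unsatisfiable on its own:
  valve=F: evaluates to False.
  valve=T: evaluates to False.
So the whole conjunction is unsatisfiable.

Unsatisfiable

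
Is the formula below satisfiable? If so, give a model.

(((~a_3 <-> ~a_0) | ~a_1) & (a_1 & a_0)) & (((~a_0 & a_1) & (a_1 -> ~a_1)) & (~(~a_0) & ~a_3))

Case a_0 = True: the conjunct ~a_0 is False.
Case a_0 = False: the conjunct a_0 is False.
Both cases fail — unsatisfiable.

UNSATISFIABLE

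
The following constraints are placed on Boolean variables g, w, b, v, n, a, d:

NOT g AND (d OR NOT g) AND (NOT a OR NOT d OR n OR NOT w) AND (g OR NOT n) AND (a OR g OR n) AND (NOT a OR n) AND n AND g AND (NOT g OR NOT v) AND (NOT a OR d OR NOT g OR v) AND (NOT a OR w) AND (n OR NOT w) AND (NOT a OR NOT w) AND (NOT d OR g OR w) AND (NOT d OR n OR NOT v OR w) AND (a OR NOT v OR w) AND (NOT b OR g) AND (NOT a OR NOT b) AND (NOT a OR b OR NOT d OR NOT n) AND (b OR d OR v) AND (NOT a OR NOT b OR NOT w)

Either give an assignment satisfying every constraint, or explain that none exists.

Case g = True:
  Clause (NOT g) is falsified — contradiction.
Case g = False:
  Clause (g) is falsified — contradiction.
Both cases fail, so the formula is unsatisfiable.

Unsatisfiable — no assignment works.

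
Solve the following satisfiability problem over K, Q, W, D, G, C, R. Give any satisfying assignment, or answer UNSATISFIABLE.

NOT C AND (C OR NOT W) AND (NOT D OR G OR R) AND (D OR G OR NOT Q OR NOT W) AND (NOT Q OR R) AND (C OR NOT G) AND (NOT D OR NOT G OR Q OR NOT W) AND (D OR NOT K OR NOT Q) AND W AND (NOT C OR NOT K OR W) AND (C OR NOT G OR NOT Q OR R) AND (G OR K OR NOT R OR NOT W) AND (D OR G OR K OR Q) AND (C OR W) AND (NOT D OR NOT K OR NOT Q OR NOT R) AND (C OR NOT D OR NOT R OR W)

Unsatisfiable

Case W = True:
  (NOT C) forces C = False.
  Clause (C OR NOT W) is falsified — contradiction.
Case W = False:
  Clause (W) is falsified — contradiction.
Both cases fail, so the formula is unsatisfiable.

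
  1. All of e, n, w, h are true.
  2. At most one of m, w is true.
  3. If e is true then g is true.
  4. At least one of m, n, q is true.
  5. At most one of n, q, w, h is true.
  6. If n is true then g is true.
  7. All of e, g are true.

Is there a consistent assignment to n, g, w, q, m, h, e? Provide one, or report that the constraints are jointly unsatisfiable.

Case n = True:
  (1) forces e = True.
  (1) forces w = True.
  Constraint (5) is violated (n=T, w=T) — contradiction.
Case n = False:
  Constraint (1) is violated (n=F) — contradiction.
Both cases fail — unsatisfiable.

No satisfying assignment exists.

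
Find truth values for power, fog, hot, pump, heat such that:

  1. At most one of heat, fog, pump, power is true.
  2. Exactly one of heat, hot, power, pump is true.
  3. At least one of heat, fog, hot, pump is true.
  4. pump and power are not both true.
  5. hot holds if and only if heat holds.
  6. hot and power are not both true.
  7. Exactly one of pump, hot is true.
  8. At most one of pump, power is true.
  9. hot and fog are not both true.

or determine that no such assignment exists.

power=F, fog=F, hot=F, pump=T, heat=F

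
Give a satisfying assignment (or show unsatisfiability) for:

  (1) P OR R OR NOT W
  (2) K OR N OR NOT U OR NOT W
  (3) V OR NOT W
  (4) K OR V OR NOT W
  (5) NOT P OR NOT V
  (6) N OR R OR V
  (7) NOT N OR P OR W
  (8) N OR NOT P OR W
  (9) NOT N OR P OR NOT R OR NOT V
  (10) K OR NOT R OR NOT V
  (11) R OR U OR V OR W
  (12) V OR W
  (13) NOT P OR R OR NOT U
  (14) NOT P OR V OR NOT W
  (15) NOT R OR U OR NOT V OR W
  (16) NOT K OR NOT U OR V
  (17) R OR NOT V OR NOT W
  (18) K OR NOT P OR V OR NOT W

R: False, W: False, K: True, N: False, V: True, U: True, P: False

Set R = False.
Set W = False.
  then (V OR W) forces V = True.
  then (NOT P OR NOT V) forces P = False.
  then (NOT N OR P OR W) forces N = False.
Set K = True.
Set U = True.
All clauses satisfied.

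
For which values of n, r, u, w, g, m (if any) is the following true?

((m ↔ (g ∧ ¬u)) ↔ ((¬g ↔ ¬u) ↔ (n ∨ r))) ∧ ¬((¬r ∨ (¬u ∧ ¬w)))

n=F; r=T; u=T; w=F; g=F; m=T

  (m ↔ (g ∧ ¬u)) ↔ ((¬g ↔ ¬u) ↔ (n ∨ r)) = True
    m ↔ (g ∧ ¬u) = False
      g ∧ ¬u = False
        ¬u = False
    (¬g ↔ ¬u) ↔ (n ∨ r) = False
      ¬g ↔ ¬u = False
        ¬g = True
        ¬u = False
      n ∨ r = True
  ¬((¬r ∨ (¬u ∧ ¬w))) = True
    ¬r ∨ (¬u ∧ ¬w) = False
      ¬r = False
      ¬u ∧ ¬w = False
        ¬u = False
        ¬w = True
Both conjuncts True, so the formula holds.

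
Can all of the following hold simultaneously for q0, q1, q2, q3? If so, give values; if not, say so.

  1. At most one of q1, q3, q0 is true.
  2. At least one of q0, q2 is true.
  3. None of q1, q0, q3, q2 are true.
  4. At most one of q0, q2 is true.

Case q0 = True:
  Constraint (3) is violated (q0=T) — contradiction.
Case q0 = False:
  (2) with q0=F forces q2 = True.
  Constraint (3) is violated (q2=T) — contradiction.
Both cases fail — unsatisfiable.

UNSATISFIABLE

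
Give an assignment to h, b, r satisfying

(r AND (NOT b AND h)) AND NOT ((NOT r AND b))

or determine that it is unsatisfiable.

h: True, b: False, r: True

  r AND (NOT b AND h) = True
    NOT b AND h = True
      NOT b = True
  NOT ((NOT r AND b)) = True
    NOT r AND b = False
      NOT r = False
Both conjuncts True, so the formula holds.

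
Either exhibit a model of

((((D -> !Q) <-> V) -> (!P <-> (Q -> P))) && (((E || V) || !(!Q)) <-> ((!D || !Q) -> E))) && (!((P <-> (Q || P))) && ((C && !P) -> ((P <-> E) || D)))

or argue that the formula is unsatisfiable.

D: False; P: False; E: True; C: False; Q: True; V: False

  (((D -> !Q) <-> V) -> (!P <-> (Q -> P))) && (((E || V) || !(!Q)) <-> ((!D || !Q) -> E)) = True
    ((D -> !Q) <-> V) -> (!P <-> (Q -> P)) = True
      (D -> !Q) <-> V = False
        D -> !Q = True
          !Q = False
      !P <-> (Q -> P) = False
        !P = True
        Q -> P = False
    ((E || V) || !(!Q)) <-> ((!D || !Q) -> E) = True
      (E || V) || !(!Q) = True
        E || V = True
        !(!Q) = True
          !Q = False
      (!D || !Q) -> E = True
        !D || !Q = True
          !D = True
          !Q = False
  !((P <-> (Q || P))) && ((C && !P) -> ((P <-> E) || D)) = True
    !((P <-> (Q || P))) = True
      P <-> (Q || P) = False
        Q || P = True
    (C && !P) -> ((P <-> E) || D) = True
      C && !P = False
        !P = True
      (P <-> E) || D = False
        P <-> E = False
Both conjuncts True, so the formula holds.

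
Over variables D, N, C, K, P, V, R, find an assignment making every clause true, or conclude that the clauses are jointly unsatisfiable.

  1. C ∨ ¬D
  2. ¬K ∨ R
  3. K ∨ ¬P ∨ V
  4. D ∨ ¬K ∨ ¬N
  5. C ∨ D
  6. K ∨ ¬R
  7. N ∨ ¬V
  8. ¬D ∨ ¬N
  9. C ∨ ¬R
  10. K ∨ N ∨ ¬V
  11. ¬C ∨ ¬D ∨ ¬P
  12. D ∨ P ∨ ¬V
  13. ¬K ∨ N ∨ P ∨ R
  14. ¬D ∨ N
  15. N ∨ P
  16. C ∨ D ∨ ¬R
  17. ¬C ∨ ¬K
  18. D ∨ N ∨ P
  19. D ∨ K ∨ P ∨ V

Try D = True:
  (C ∨ ¬D) forces C = True.
  (¬D ∨ ¬N) forces N = False.
  clause (¬D ∨ N) is falsified — backtrack.
So D = False.
  then (C ∨ D) forces C = True.
  then (¬C ∨ ¬K) forces K = False.
  then (K ∨ ¬R) forces R = False.
Set N = True.
Set P = True.
  then (K ∨ ¬P ∨ V) forces V = True.
All clauses satisfied.

D = False, N = True, C = True, K = False, P = True, V = True, R = False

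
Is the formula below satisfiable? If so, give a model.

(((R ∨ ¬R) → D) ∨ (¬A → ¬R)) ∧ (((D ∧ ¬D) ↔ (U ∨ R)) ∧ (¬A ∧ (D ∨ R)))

A: False; U: False; R: False; D: True

  ((R ∨ ¬R) → D) ∨ (¬A → ¬R) = True
    (R ∨ ¬R) → D = True
      R ∨ ¬R = True
        ¬R = True
    ¬A → ¬R = True
      ¬A = True
      ¬R = True
  ((D ∧ ¬D) ↔ (U ∨ R)) ∧ (¬A ∧ (D ∨ R)) = True
    (D ∧ ¬D) ↔ (U ∨ R) = True
      D ∧ ¬D = False
        ¬D = False
      U ∨ R = False
    ¬A ∧ (D ∨ R) = True
      ¬A = True
      D ∨ R = True
Both conjuncts True, so the formula holds.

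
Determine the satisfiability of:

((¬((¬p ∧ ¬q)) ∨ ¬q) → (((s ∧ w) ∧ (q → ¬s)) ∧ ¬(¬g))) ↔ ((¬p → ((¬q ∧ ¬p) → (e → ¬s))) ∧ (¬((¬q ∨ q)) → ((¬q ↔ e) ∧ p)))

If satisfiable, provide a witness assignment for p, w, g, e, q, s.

p = False, w = False, g = False, e = True, q = False, s = True

  ((¬((¬p ∧ ¬q)) ∨ ¬q) → (((s ∧ w) ∧ (q → ¬s)) ∧ ¬(¬g))) ↔ ((¬p → ((¬q ∧ ¬p) → (e → ¬s))) ∧ (¬((¬q ∨ q)) → ((¬q ↔ e) ∧ p))) = True
    (¬((¬p ∧ ¬q)) ∨ ¬q) → (((s ∧ w) ∧ (q → ¬s)) ∧ ¬(¬g)) = False
      ¬((¬p ∧ ¬q)) ∨ ¬q = True
        ¬((¬p ∧ ¬q)) = False
          ¬p ∧ ¬q = True
            ¬p = True
            ¬q = True
        ¬q = True
      ((s ∧ w) ∧ (q → ¬s)) ∧ ¬(¬g) = False
        (s ∧ w) ∧ (q → ¬s) = False
          s ∧ w = False
          q → ¬s = True
            ¬s = False
        ¬(¬g) = False
          ¬g = True
    (¬p → ((¬q ∧ ¬p) → (e → ¬s))) ∧ (¬((¬q ∨ q)) → ((¬q ↔ e) ∧ p)) = False
      ¬p → ((¬q ∧ ¬p) → (e → ¬s)) = False
        ¬p = True
        (¬q ∧ ¬p) → (e → ¬s) = False
          ¬q ∧ ¬p = True
            ¬q = True
            ¬p = True
          e → ¬s = False
            ¬s = False
      ¬((¬q ∨ q)) → ((¬q ↔ e) ∧ p) = True
        ¬((¬q ∨ q)) = False
          ¬q ∨ q = True
            ¬q = True
        (¬q ↔ e) ∧ p = False
          ¬q ↔ e = True
            ¬q = True
The formula evaluates to True.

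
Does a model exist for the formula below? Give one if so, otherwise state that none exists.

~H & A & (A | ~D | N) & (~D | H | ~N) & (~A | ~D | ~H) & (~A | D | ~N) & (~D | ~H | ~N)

A=T, D=T, H=F, N=F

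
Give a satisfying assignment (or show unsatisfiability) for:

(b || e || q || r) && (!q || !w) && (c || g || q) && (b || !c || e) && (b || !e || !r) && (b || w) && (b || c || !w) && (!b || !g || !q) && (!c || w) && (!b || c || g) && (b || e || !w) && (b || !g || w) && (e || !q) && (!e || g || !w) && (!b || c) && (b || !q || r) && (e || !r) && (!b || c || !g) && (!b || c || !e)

r = False, q = False, e = True, g = True, c = True, b = True, w = True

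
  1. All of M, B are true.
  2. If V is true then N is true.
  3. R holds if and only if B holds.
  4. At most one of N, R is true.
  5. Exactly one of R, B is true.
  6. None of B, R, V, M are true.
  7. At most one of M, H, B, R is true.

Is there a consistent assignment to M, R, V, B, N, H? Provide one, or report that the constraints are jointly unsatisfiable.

Case M = True:
  Constraint (6) is violated (M=T) — contradiction.
Case M = False:
  Constraint (1) is violated (M=F) — contradiction.
Both cases fail — unsatisfiable.

The formula is unsatisfiable.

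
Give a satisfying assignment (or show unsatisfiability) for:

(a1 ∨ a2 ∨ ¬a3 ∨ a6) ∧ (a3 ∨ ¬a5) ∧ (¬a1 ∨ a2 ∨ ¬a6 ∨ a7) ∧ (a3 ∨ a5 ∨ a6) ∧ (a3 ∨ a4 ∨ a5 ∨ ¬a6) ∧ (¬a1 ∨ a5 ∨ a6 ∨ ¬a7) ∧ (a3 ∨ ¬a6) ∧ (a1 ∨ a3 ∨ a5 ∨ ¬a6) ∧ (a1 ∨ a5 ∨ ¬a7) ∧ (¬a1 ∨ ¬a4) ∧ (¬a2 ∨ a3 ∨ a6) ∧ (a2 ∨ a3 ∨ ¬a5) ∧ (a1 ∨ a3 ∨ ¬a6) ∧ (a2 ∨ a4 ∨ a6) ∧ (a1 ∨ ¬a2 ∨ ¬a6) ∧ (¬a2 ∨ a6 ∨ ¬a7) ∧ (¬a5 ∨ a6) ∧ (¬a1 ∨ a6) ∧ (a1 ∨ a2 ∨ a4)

Set a1 = False.
Set a2 = True.
  then (a1 ∨ ¬a2 ∨ ¬a6) forces a6 = False.
  then (¬a2 ∨ a6 ∨ ¬a7) forces a7 = False.
  then (¬a5 ∨ a6) forces a5 = False.
  then (a3 ∨ a5 ∨ a6) forces a3 = True.
Set a4 = False.
All clauses satisfied.

a1: False, a2: True, a3: True, a4: False, a5: False, a6: False, a7: False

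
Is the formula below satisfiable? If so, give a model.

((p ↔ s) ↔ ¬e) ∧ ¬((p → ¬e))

p = True, s = False, e = True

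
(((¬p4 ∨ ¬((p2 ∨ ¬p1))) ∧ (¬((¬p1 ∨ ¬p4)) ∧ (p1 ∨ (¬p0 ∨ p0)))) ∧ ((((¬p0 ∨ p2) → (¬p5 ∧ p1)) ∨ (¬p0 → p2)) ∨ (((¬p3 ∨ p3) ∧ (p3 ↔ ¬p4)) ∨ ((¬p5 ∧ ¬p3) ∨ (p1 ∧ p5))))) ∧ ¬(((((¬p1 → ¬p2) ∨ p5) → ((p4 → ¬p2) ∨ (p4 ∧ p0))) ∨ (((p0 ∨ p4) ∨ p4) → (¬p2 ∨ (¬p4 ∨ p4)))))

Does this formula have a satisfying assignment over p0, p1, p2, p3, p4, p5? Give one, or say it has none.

No satisfying assignment exists.

The conjunct ¬(((((¬p1 → ¬p2) ∨ p5) → ((p4 → ¬p2) ∨ (p4 ∧ p0))) ∨ (((p0 ∨ p4) ∨ p4) → (¬p2 ∨ (¬p4 ∨ p4))))) is unsatisfiable on its own:
  p4 = True: this becomes ¬(((((¬p1 → ¬p2) ∨ p5) → (¬p2 ∨ p0)) ∨ True)) = False.
  p4 = False: this becomes ¬((True ∨ True)) = False.
So the whole conjunction is unsatisfiable.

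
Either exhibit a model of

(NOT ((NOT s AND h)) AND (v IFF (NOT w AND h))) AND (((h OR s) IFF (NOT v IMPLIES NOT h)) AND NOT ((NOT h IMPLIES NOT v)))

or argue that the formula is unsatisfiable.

Case h = True: the conjunct NOT ((NOT h IMPLIES NOT v)) becomes NOT ((False IMPLIES NOT v)) = False.
Case h = False: the formula simplifies to NOT v AND (s AND NOT (NOT v)).
  v = True: the conjunct NOT v is False.
  v = False: the conjunct NOT (NOT v) becomes NOT (NOT False) = False.
Both cases fail — unsatisfiable.

UNSATISFIABLE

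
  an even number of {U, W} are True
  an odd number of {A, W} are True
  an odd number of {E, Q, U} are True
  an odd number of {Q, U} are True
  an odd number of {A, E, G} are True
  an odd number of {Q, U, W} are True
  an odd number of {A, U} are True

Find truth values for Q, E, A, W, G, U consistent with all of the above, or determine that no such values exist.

Q=T; E=F; A=T; W=F; G=F; U=F

{U, W}: 0 true → even ✓
{A, W}: 1 true → odd ✓
{E, Q, U}: 1 true → odd ✓
{Q, U}: 1 true → odd ✓
{A, E, G}: 1 true → odd ✓
{Q, U, W}: 1 true → odd ✓
{A, U}: 1 true → odd ✓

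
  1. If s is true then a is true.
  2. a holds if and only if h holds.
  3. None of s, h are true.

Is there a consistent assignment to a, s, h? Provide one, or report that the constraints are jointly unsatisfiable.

a=F, s=F, h=F

  (1) s=F ⇒ a: vacuous ✓
  (2) a=F, h=F — same ✓
  (3) {s, h}: 0 true — none ✓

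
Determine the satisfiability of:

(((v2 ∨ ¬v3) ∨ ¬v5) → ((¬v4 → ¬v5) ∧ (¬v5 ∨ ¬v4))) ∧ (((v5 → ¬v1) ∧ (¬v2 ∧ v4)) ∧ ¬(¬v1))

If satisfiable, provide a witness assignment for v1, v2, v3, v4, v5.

v1: True, v2: False, v3: False, v4: True, v5: False

  ((v2 ∨ ¬v3) ∨ ¬v5) → ((¬v4 → ¬v5) ∧ (¬v5 ∨ ¬v4)) = True
    (v2 ∨ ¬v3) ∨ ¬v5 = True
      v2 ∨ ¬v3 = True
        ¬v3 = True
      ¬v5 = True
    (¬v4 → ¬v5) ∧ (¬v5 ∨ ¬v4) = True
      ¬v4 → ¬v5 = True
        ¬v4 = False
        ¬v5 = True
      ¬v5 ∨ ¬v4 = True
        ¬v5 = True
        ¬v4 = False
  ((v5 → ¬v1) ∧ (¬v2 ∧ v4)) ∧ ¬(¬v1) = True
    (v5 → ¬v1) ∧ (¬v2 ∧ v4) = True
      v5 → ¬v1 = True
        ¬v1 = False
      ¬v2 ∧ v4 = True
        ¬v2 = True
    ¬(¬v1) = True
      ¬v1 = False
Both conjuncts True, so the formula holds.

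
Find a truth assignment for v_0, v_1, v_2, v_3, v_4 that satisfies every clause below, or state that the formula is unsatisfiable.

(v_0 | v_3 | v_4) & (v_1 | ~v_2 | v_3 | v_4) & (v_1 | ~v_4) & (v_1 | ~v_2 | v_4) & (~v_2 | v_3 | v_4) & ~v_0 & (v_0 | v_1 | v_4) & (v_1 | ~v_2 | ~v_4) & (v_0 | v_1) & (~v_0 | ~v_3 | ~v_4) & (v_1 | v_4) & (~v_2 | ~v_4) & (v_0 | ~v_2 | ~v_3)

Unit clause (~v_0) forces v_0 = False.
In (v_0 | v_1) only v_1 is left, so v_1 = True.
Try v_2 = True:
  (~v_2 | ~v_4) forces v_4 = False.
  (v_0 | v_3 | v_4) forces v_3 = True.
  clause (v_0 | ~v_2 | ~v_3) is falsified — backtrack.
So v_2 = False.
Set v_3 = True.
Set v_4 = True.
All clauses satisfied.

v_0=F; v_1=T; v_2=F; v_3=T; v_4=T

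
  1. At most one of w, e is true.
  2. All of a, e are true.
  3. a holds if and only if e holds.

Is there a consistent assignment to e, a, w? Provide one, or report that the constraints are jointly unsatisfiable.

e = True, a = True, w = False

  (1) {w, e}: 1 true — at most one ✓
  (2) {a, e}: all 2 true ✓
  (3) a=T, e=T — same ✓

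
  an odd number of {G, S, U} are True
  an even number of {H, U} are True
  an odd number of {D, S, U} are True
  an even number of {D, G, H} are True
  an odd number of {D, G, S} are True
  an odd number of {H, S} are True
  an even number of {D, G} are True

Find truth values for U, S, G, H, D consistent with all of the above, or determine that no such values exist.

U=F, S=T, G=F, H=F, D=F

{G, S, U}: 1 true → odd ✓
{H, U}: 0 true → even ✓
{D, S, U}: 1 true → odd ✓
{D, G, H}: 0 true → even ✓
{D, G, S}: 1 true → odd ✓
{H, S}: 1 true → odd ✓
{D, G}: 0 true → even ✓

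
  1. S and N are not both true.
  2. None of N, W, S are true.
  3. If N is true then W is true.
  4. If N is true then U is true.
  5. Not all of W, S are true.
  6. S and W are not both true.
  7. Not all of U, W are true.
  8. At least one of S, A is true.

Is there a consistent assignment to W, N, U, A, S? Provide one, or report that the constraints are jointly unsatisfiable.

W = False, N = False, U = False, A = True, S = False

  (1) S=F, N=F — not both ✓
  (2) {N, W, S}: 0 true — none ✓
  (3) N=F ⇒ W: vacuous ✓
  (4) N=F ⇒ U: vacuous ✓
  (5) {W, S}: 0/2 true — not all ✓
  (6) S=F, W=F — not both ✓
  (7) {U, W}: 0/2 true — not all ✓
  (8) {S, A}: 1 true — at least one ✓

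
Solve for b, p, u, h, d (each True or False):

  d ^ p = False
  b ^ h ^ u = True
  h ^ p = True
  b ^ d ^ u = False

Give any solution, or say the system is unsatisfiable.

b: False, p: False, u: False, h: True, d: False

d ^ p = F ^ F = False ✓
b ^ h ^ u = F ^ T ^ F = True ✓
h ^ p = T ^ F = True ✓
b ^ d ^ u = F ^ F ^ F = False ✓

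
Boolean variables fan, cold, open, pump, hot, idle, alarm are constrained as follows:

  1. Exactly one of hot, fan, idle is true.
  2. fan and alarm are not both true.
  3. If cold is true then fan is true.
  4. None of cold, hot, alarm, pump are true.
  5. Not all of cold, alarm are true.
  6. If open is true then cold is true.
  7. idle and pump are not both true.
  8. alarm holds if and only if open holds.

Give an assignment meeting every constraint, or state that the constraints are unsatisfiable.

fan: True, cold: False, open: False, pump: False, hot: False, idle: False, alarm: False

  (1) {hot, fan, idle}: 1 true — exactly one ✓
  (2) fan=T, alarm=F — not both ✓
  (3) cold=F ⇒ fan: vacuous ✓
  (4) {cold, hot, alarm, pump}: 0 true — none ✓
  (5) {cold, alarm}: 0/2 true — not all ✓
  (6) open=F ⇒ cold: vacuous ✓
  (7) idle=F, pump=F — not both ✓
  (8) alarm=F, open=F — same ✓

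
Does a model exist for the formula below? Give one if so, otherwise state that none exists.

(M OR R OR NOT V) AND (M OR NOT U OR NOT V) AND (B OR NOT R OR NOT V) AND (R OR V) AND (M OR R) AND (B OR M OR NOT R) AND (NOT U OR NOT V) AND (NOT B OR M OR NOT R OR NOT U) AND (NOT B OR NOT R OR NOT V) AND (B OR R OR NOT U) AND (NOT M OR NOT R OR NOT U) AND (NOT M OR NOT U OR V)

U=F; V=F; R=T; B=F; M=T

Try U = True:
  (NOT U OR NOT V) forces V = False.
  (R OR V) forces R = True.
  (NOT M OR NOT R OR NOT U) forces M = False.
  (B OR M OR NOT R) forces B = True.
  clause (NOT B OR M OR NOT R OR NOT U) is falsified — backtrack.
So U = False.
Set V = False.
  then (R OR V) forces R = True.
Set B = False.
  then (B OR M OR NOT R) forces M = True.
All clauses satisfied.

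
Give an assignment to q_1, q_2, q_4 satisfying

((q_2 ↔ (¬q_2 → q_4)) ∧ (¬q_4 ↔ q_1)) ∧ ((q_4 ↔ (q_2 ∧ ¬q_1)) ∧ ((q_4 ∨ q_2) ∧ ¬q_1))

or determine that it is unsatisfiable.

q_1: False; q_2: True; q_4: True

  (q_2 ↔ (¬q_2 → q_4)) ∧ (¬q_4 ↔ q_1) = True
    q_2 ↔ (¬q_2 → q_4) = True
      ¬q_2 → q_4 = True
        ¬q_2 = False
    ¬q_4 ↔ q_1 = True
      ¬q_4 = False
  (q_4 ↔ (q_2 ∧ ¬q_1)) ∧ ((q_4 ∨ q_2) ∧ ¬q_1) = True
    q_4 ↔ (q_2 ∧ ¬q_1) = True
      q_2 ∧ ¬q_1 = True
        ¬q_1 = True
    (q_4 ∨ q_2) ∧ ¬q_1 = True
      q_4 ∨ q_2 = True
      ¬q_1 = True
Both conjuncts True, so the formula holds.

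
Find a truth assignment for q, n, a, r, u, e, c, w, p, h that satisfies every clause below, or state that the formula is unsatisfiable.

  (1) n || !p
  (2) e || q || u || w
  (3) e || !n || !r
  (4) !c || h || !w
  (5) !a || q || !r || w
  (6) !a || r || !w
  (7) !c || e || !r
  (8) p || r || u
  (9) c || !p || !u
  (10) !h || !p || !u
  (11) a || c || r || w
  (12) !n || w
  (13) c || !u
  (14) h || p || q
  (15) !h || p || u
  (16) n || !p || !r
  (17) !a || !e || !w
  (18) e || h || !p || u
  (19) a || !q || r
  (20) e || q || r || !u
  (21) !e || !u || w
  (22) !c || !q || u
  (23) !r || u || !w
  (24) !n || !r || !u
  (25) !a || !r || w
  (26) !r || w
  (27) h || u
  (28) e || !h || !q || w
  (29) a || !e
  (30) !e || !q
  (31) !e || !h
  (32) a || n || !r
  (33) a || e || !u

q = False; n = True; a = False; r = False; u = False; e = False; c = True; w = True; p = True; h = True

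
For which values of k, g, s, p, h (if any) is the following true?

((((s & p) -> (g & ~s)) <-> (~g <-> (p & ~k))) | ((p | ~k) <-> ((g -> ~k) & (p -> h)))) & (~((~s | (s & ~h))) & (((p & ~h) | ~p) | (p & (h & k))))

k = True; g = False; s = True; p = True; h = True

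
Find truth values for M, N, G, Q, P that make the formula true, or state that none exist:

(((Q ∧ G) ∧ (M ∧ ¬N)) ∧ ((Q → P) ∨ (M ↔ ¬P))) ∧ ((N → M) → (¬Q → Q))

M: True, N: False, G: True, Q: True, P: False

  ((Q ∧ G) ∧ (M ∧ ¬N)) ∧ ((Q → P) ∨ (M ↔ ¬P)) = True
    (Q ∧ G) ∧ (M ∧ ¬N) = True
      Q ∧ G = True
      M ∧ ¬N = True
        ¬N = True
    (Q → P) ∨ (M ↔ ¬P) = True
      Q → P = False
      M ↔ ¬P = True
        ¬P = True
  (N → M) → (¬Q → Q) = True
    N → M = True
    ¬Q → Q = True
      ¬Q = False
Both conjuncts True, so the formula holds.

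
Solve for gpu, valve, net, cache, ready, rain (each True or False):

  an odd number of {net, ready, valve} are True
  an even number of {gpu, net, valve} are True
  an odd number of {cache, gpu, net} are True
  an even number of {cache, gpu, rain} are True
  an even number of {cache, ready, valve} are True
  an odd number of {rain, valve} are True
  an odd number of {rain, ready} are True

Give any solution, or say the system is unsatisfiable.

gpu: False, valve: True, net: True, cache: False, ready: True, rain: False

{net, ready, valve}: 3 true → odd ✓
{gpu, net, valve}: 2 true → even ✓
{cache, gpu, net}: 1 true → odd ✓
{cache, gpu, rain}: 0 true → even ✓
{cache, ready, valve}: 2 true → even ✓
{rain, valve}: 1 true → odd ✓
{rain, ready}: 1 true → odd ✓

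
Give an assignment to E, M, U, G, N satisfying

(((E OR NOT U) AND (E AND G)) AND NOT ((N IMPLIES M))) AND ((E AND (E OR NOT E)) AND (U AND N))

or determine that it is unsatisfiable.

E: True; M: False; U: True; G: True; N: True

  ((E OR NOT U) AND (E AND G)) AND NOT ((N IMPLIES M)) = True
    (E OR NOT U) AND (E AND G) = True
      E OR NOT U = True
        NOT U = False
      E AND G = True
    NOT ((N IMPLIES M)) = True
      N IMPLIES M = False
  (E AND (E OR NOT E)) AND (U AND N) = True
    E AND (E OR NOT E) = True
      E OR NOT E = True
        NOT E = False
    U AND N = True
Both conjuncts True, so the formula holds.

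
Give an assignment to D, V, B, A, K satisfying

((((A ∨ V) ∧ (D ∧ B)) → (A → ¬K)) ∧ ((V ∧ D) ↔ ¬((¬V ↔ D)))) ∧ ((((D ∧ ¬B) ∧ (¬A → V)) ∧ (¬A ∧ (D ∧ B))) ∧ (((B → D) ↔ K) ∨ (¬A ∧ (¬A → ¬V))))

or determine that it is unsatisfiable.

No satisfying assignment exists.

Case B = True: the conjunct ¬B is False.
Case B = False: the conjunct B is False.
Both cases fail — unsatisfiable.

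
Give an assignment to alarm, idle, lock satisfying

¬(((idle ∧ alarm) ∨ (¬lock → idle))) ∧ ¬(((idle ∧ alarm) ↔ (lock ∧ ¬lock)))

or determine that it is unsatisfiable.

Unsatisfiable

Case idle = True: the conjunct ¬(((idle ∧ alarm) ∨ (¬lock → idle))) becomes ¬((alarm ∨ True)) = False.
Case idle = False: the formula simplifies to ¬lock ∧ ¬(¬((lock ∧ ¬lock))).
  lock = True: the conjunct ¬lock is False.
  lock = False: the conjunct ¬(¬((lock ∧ ¬lock))) becomes ¬(¬False) = False.
Both cases fail — unsatisfiable.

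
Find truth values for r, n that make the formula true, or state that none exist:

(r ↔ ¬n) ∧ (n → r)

r=T, n=F

  r ↔ ¬n = True
    ¬n = True
  n → r = True
Both conjuncts True, so the formula holds.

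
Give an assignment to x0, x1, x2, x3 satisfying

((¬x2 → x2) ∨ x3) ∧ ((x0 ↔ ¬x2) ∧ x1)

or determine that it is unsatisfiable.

x0=F, x1=T, x2=T, x3=F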